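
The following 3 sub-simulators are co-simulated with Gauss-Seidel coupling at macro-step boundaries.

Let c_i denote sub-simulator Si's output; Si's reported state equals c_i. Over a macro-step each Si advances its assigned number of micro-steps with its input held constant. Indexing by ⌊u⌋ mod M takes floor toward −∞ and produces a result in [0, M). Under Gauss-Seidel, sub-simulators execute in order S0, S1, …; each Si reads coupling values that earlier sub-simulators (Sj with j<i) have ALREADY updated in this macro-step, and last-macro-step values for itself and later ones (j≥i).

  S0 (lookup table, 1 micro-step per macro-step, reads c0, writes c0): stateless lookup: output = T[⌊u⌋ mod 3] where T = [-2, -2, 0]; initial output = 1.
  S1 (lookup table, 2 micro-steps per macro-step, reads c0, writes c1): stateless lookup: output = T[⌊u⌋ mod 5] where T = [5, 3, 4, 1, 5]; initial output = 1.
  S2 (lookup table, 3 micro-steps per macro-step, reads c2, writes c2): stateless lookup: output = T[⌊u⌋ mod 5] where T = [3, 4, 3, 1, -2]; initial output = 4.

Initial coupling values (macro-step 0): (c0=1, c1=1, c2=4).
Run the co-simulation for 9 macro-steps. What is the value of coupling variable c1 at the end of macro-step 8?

macro 1: S0 reads c0=1 → after 1×micro: -2; S1 reads c0=-2 → after 2×micro: 1; S2 reads c2=4 → after 3×micro: -2 ⇒ (c0=-2, c1=1, c2=-2)
macro 2: S0 reads c0=-2 → after 1×micro: -2; S1 reads c0=-2 → after 2×micro: 1; S2 reads c2=-2 → after 3×micro: 1 ⇒ (c0=-2, c1=1, c2=1)
macro 3: S0 reads c0=-2 → after 1×micro: -2; S1 reads c0=-2 → after 2×micro: 1; S2 reads c2=1 → after 3×micro: 4 ⇒ (c0=-2, c1=1, c2=4)
macro 4: S0 reads c0=-2 → after 1×micro: -2; S1 reads c0=-2 → after 2×micro: 1; S2 reads c2=4 → after 3×micro: -2 ⇒ (c0=-2, c1=1, c2=-2)
macro 5: S0 reads c0=-2 → after 1×micro: -2; S1 reads c0=-2 → after 2×micro: 1; S2 reads c2=-2 → after 3×micro: 1 ⇒ (c0=-2, c1=1, c2=1)
macro 6: S0 reads c0=-2 → after 1×micro: -2; S1 reads c0=-2 → after 2×micro: 1; S2 reads c2=1 → after 3×micro: 4 ⇒ (c0=-2, c1=1, c2=4)
macro 7: S0 reads c0=-2 → after 1×micro: -2; S1 reads c0=-2 → after 2×micro: 1; S2 reads c2=4 → after 3×micro: -2 ⇒ (c0=-2, c1=1, c2=-2)
macro 8: S0 reads c0=-2 → after 1×micro: -2; S1 reads c0=-2 → after 2×micro: 1; S2 reads c2=-2 → after 3×micro: 1 ⇒ (c0=-2, c1=1, c2=1)
macro 9: S0 reads c0=-2 → after 1×micro: -2; S1 reads c0=-2 → after 2×micro: 1; S2 reads c2=1 → after 3×micro: 4 ⇒ (c0=-2, c1=1, c2=4)

c1 at macro-step 8 = 1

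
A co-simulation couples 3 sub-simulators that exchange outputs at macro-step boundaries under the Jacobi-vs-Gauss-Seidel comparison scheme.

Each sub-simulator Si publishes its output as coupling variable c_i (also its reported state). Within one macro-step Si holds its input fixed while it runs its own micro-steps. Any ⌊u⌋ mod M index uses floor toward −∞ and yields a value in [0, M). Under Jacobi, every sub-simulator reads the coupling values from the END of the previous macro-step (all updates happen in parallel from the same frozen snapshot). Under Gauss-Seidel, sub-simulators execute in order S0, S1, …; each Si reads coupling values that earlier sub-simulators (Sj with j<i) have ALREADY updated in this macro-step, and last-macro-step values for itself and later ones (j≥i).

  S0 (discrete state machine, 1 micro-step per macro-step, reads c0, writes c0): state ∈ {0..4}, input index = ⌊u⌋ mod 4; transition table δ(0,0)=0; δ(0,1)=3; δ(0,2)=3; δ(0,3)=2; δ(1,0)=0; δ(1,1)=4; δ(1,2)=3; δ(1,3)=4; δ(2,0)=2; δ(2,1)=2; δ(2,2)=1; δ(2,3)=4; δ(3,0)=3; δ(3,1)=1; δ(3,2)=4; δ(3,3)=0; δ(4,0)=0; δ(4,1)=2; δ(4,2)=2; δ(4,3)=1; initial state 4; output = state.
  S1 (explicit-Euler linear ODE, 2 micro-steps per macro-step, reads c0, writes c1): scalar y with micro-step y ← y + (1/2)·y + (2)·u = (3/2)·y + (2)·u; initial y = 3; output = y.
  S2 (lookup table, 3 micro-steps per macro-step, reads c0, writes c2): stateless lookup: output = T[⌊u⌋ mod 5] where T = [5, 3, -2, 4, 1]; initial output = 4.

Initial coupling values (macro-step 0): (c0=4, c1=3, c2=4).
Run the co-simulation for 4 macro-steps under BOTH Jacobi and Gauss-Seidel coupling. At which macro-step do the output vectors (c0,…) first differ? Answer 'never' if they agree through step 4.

first divergence at macro-step: 1

[Jacobi] macro 1: S0 reads c0=4 → after 1×micro: 0; S1 reads c0=4 → after 2×micro: 107/4; S2 reads c0=4 → after 3×micro: 1 ⇒ (c0=0, c1=107/4, c2=1)
[Jacobi] macro 2: S0 reads c0=0 → after 1×micro: 0; S1 reads c0=0 → after 2×micro: 963/16; S2 reads c0=0 → after 3×micro: 5 ⇒ (c0=0, c1=963/16, c2=5)
[Jacobi] macro 3: S0 reads c0=0 → after 1×micro: 0; S1 reads c0=0 → after 2×micro: 8667/64; S2 reads c0=0 → after 3×micro: 5 ⇒ (c0=0, c1=8667/64, c2=5)
[Jacobi] macro 4: S0 reads c0=0 → after 1×micro: 0; S1 reads c0=0 → after 2×micro: 78003/256; S2 reads c0=0 → after 3×micro: 5 ⇒ (c0=0, c1=78003/256, c2=5)
[Gauss-Seidel] macro 1: S0 reads c0=4 → after 1×micro: 0; S1 reads c0=0 → after 2×micro: 27/4; S2 reads c0=0 → after 3×micro: 5 ⇒ (c0=0, c1=27/4, c2=5)
[Gauss-Seidel] macro 2: S0 reads c0=0 → after 1×micro: 0; S1 reads c0=0 → after 2×micro: 243/16; S2 reads c0=0 → after 3×micro: 5 ⇒ (c0=0, c1=243/16, c2=5)
[Gauss-Seidel] macro 3: S0 reads c0=0 → after 1×micro: 0; S1 reads c0=0 → after 2×micro: 2187/64; S2 reads c0=0 → after 3×micro: 5 ⇒ (c0=0, c1=2187/64, c2=5)
[Gauss-Seidel] macro 4: S0 reads c0=0 → after 1×micro: 0; S1 reads c0=0 → after 2×micro: 19683/256; S2 reads c0=0 → after 3×micro: 5 ⇒ (c0=0, c1=19683/256, c2=5)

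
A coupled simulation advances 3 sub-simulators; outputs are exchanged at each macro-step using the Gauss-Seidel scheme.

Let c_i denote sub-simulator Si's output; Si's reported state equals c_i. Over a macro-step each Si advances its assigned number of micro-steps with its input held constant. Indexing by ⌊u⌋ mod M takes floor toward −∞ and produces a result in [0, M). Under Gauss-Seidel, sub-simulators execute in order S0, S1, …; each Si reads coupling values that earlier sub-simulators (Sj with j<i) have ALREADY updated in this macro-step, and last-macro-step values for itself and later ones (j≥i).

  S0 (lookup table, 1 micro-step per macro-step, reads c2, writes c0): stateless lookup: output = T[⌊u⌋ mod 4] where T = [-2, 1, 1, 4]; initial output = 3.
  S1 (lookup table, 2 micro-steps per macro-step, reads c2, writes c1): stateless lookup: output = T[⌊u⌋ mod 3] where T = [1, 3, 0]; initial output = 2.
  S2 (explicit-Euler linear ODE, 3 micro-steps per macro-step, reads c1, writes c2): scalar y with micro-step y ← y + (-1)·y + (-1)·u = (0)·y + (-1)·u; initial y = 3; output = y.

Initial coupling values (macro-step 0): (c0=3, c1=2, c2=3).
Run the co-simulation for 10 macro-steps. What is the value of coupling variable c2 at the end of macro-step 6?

macro 1: S0 reads c2=3 → after 1×micro: 4; S1 reads c2=3 → after 2×micro: 1; S2 reads c1=1 → after 3×micro: -1 ⇒ (c0=4, c1=1, c2=-1)
macro 2: S0 reads c2=-1 → after 1×micro: 4; S1 reads c2=-1 → after 2×micro: 0; S2 reads c1=0 → after 3×micro: 0 ⇒ (c0=4, c1=0, c2=0)
macro 3: S0 reads c2=0 → after 1×micro: -2; S1 reads c2=0 → after 2×micro: 1; S2 reads c1=1 → after 3×micro: -1 ⇒ (c0=-2, c1=1, c2=-1)
macro 4: S0 reads c2=-1 → after 1×micro: 4; S1 reads c2=-1 → after 2×micro: 0; S2 reads c1=0 → after 3×micro: 0 ⇒ (c0=4, c1=0, c2=0)
macro 5: S0 reads c2=0 → after 1×micro: -2; S1 reads c2=0 → after 2×micro: 1; S2 reads c1=1 → after 3×micro: -1 ⇒ (c0=-2, c1=1, c2=-1)
macro 6: S0 reads c2=-1 → after 1×micro: 4; S1 reads c2=-1 → after 2×micro: 0; S2 reads c1=0 → after 3×micro: 0 ⇒ (c0=4, c1=0, c2=0)
macro 7: S0 reads c2=0 → after 1×micro: -2; S1 reads c2=0 → after 2×micro: 1; S2 reads c1=1 → after 3×micro: -1 ⇒ (c0=-2, c1=1, c2=-1)
macro 8: S0 reads c2=-1 → after 1×micro: 4; S1 reads c2=-1 → after 2×micro: 0; S2 reads c1=0 → after 3×micro: 0 ⇒ (c0=4, c1=0, c2=0)
macro 9: S0 reads c2=0 → after 1×micro: -2; S1 reads c2=0 → after 2×micro: 1; S2 reads c1=1 → after 3×micro: -1 ⇒ (c0=-2, c1=1, c2=-1)
macro 10: S0 reads c2=-1 → after 1×micro: 4; S1 reads c2=-1 → after 2×micro: 0; S2 reads c1=0 → after 3×micro: 0 ⇒ (c0=4, c1=0, c2=0)

c2 at macro-step 6 = 0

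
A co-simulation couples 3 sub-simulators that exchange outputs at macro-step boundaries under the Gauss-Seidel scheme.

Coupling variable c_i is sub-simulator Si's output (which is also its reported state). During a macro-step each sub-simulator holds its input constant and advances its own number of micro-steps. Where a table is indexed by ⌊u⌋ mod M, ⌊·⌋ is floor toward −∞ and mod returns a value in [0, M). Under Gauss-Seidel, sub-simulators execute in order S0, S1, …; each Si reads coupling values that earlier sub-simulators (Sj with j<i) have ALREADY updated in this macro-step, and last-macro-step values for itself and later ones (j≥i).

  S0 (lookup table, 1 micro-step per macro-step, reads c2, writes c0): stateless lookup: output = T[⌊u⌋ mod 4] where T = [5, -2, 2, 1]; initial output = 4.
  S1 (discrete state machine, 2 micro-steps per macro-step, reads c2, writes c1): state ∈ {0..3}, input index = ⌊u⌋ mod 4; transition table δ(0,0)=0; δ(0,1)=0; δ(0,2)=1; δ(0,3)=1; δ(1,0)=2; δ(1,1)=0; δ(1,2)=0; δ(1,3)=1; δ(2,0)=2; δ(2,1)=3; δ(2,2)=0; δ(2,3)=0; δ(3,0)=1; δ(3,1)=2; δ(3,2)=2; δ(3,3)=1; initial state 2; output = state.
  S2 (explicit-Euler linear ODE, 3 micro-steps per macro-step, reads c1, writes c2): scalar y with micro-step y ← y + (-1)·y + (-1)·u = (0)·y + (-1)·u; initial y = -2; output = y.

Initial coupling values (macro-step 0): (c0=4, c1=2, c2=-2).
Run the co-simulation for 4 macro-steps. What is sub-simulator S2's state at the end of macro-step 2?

macro 1: S0 reads c2=-2 → after 1×micro: 2; S1 reads c2=-2 → after 2×micro: 1; S2 reads c1=1 → after 3×micro: -1 ⇒ (c0=2, c1=1, c2=-1)
macro 2: S0 reads c2=-1 → after 1×micro: 1; S1 reads c2=-1 → after 2×micro: 1; S2 reads c1=1 → after 3×micro: -1 ⇒ (c0=1, c1=1, c2=-1)
macro 3: S0 reads c2=-1 → after 1×micro: 1; S1 reads c2=-1 → after 2×micro: 1; S2 reads c1=1 → after 3×micro: -1 ⇒ (c0=1, c1=1, c2=-1)
macro 4: S0 reads c2=-1 → after 1×micro: 1; S1 reads c2=-1 → after 2×micro: 1; S2 reads c1=1 → after 3×micro: -1 ⇒ (c0=1, c1=1, c2=-1)

S2 state at macro-step 2 = -1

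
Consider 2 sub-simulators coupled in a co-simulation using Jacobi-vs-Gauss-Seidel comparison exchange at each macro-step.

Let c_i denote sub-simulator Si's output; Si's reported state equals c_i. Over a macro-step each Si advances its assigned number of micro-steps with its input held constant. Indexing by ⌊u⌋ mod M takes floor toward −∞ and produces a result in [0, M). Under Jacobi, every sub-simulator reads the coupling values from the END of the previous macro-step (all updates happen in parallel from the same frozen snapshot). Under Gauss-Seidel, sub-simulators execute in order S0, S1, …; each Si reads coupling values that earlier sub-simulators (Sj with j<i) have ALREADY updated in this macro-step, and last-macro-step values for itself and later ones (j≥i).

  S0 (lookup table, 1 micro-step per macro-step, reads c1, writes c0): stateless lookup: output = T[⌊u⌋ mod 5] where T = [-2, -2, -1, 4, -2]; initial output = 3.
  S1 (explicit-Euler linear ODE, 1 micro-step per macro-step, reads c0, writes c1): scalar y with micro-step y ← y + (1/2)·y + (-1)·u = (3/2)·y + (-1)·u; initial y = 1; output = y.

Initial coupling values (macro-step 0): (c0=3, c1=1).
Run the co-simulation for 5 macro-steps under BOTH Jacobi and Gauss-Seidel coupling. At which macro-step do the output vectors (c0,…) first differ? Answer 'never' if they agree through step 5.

[Jacobi] macro 1: S0 reads c1=1 → after 1×micro: -2; S1 reads c0=3 → after 1×micro: -3/2 ⇒ (c0=-2, c1=-3/2)
[Jacobi] macro 2: S0 reads c1=-3/2 → after 1×micro: 4; S1 reads c0=-2 → after 1×micro: -1/4 ⇒ (c0=4, c1=-1/4)
[Jacobi] macro 3: S0 reads c1=-1/4 → after 1×micro: -2; S1 reads c0=4 → after 1×micro: -35/8 ⇒ (c0=-2, c1=-35/8)
[Jacobi] macro 4: S0 reads c1=-35/8 → after 1×micro: -2; S1 reads c0=-2 → after 1×micro: -73/16 ⇒ (c0=-2, c1=-73/16)
[Jacobi] macro 5: S0 reads c1=-73/16 → after 1×micro: -2; S1 reads c0=-2 → after 1×micro: -155/32 ⇒ (c0=-2, c1=-155/32)
[Gauss-Seidel] macro 1: S0 reads c1=1 → after 1×micro: -2; S1 reads c0=-2 → after 1×micro: 7/2 ⇒ (c0=-2, c1=7/2)
[Gauss-Seidel] macro 2: S0 reads c1=7/2 → after 1×micro: 4; S1 reads c0=4 → after 1×micro: 5/4 ⇒ (c0=4, c1=5/4)
[Gauss-Seidel] macro 3: S0 reads c1=5/4 → after 1×micro: -2; S1 reads c0=-2 → after 1×micro: 31/8 ⇒ (c0=-2, c1=31/8)
[Gauss-Seidel] macro 4: S0 reads c1=31/8 → after 1×micro: 4; S1 reads c0=4 → after 1×micro: 29/16 ⇒ (c0=4, c1=29/16)
[Gauss-Seidel] macro 5: S0 reads c1=29/16 → after 1×micro: -2; S1 reads c0=-2 → after 1×micro: 151/32 ⇒ (c0=-2, c1=151/32)

first divergence at macro-step: 1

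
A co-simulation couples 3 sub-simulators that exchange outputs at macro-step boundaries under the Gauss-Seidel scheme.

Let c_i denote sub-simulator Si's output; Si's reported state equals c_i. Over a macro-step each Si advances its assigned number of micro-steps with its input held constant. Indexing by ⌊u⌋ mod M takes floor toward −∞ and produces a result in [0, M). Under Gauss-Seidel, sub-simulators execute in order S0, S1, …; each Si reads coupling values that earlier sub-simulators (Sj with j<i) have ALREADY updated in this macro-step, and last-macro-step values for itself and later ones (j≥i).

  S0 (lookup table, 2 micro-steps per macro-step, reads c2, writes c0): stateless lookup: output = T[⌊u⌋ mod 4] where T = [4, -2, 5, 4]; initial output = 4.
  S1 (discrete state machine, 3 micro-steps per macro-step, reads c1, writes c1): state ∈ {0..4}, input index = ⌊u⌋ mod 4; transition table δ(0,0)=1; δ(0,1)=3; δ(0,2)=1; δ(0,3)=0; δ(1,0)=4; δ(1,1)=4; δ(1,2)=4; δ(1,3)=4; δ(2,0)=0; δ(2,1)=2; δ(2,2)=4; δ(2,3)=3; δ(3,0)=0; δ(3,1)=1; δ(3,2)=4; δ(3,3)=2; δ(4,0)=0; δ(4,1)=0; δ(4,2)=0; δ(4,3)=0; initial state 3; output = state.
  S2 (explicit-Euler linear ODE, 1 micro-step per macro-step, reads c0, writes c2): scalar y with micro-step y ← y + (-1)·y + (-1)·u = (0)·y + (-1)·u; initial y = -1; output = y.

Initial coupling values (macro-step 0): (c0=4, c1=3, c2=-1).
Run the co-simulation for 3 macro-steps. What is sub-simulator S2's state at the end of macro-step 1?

macro 1: S0 reads c2=-1 → after 2×micro: 4; S1 reads c1=3 → after 3×micro: 2; S2 reads c0=4 → after 1×micro: -4 ⇒ (c0=4, c1=2, c2=-4)
macro 2: S0 reads c2=-4 → after 2×micro: 4; S1 reads c1=2 → after 3×micro: 1; S2 reads c0=4 → after 1×micro: -4 ⇒ (c0=4, c1=1, c2=-4)
macro 3: S0 reads c2=-4 → after 2×micro: 4; S1 reads c1=1 → after 3×micro: 3; S2 reads c0=4 → after 1×micro: -4 ⇒ (c0=4, c1=3, c2=-4)

S2 state at macro-step 1 = -4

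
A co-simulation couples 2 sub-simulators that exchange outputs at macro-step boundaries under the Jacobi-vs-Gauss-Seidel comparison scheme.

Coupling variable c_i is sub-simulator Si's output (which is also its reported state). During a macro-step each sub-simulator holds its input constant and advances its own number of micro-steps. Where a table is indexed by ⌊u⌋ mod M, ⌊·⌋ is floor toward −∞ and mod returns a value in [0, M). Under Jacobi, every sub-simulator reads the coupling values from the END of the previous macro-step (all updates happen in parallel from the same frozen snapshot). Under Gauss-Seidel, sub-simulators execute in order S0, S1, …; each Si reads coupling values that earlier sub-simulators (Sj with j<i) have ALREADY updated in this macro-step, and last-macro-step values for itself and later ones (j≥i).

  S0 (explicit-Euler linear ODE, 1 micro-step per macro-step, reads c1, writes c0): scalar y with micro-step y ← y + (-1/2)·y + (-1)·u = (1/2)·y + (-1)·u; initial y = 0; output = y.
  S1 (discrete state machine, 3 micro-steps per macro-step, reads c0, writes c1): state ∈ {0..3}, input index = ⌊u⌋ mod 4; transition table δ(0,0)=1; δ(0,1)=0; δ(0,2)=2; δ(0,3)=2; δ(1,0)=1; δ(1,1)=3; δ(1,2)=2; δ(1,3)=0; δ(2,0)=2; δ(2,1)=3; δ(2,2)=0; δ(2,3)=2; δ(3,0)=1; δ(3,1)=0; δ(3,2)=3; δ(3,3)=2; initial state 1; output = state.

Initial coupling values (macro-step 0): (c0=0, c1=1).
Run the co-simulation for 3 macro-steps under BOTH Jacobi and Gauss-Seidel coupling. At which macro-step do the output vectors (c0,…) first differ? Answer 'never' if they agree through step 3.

first divergence at macro-step: 1

[Jacobi] macro 1: S0 reads c1=1 → after 1×micro: -1; S1 reads c0=0 → after 3×micro: 1 ⇒ (c0=-1, c1=1)
[Jacobi] macro 2: S0 reads c1=1 → after 1×micro: -3/2; S1 reads c0=-1 → after 3×micro: 2 ⇒ (c0=-3/2, c1=2)
[Jacobi] macro 3: S0 reads c1=2 → after 1×micro: -11/4; S1 reads c0=-3/2 → after 3×micro: 0 ⇒ (c0=-11/4, c1=0)
[Gauss-Seidel] macro 1: S0 reads c1=1 → after 1×micro: -1; S1 reads c0=-1 → after 3×micro: 2 ⇒ (c0=-1, c1=2)
[Gauss-Seidel] macro 2: S0 reads c1=2 → after 1×micro: -5/2; S1 reads c0=-5/2 → after 3×micro: 0 ⇒ (c0=-5/2, c1=0)
[Gauss-Seidel] macro 3: S0 reads c1=0 → after 1×micro: -5/4; S1 reads c0=-5/4 → after 3×micro: 2 ⇒ (c0=-5/4, c1=2)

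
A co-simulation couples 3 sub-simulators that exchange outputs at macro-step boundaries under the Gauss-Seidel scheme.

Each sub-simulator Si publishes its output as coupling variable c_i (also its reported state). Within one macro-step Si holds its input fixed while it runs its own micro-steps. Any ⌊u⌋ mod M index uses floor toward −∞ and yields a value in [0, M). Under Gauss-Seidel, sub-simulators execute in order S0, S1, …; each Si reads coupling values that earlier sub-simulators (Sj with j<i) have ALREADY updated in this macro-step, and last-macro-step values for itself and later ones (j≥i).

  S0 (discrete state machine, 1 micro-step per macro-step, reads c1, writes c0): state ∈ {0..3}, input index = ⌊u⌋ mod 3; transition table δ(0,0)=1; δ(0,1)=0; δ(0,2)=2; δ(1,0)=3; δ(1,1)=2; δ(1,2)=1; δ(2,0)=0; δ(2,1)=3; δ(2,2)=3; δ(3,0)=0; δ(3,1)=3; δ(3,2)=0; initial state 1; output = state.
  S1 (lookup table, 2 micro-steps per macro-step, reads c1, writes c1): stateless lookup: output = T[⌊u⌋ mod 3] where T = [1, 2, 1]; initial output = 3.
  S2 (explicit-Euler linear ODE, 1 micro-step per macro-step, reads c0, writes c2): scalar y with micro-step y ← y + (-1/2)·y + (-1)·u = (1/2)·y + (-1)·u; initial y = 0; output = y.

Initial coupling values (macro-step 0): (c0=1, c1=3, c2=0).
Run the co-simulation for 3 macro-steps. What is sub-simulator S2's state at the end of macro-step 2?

S2 state at macro-step 2 = -9/2

macro 1: S0 reads c1=3 → after 1×micro: 3; S1 reads c1=3 → after 2×micro: 1; S2 reads c0=3 → after 1×micro: -3 ⇒ (c0=3, c1=1, c2=-3)
macro 2: S0 reads c1=1 → after 1×micro: 3; S1 reads c1=1 → after 2×micro: 2; S2 reads c0=3 → after 1×micro: -9/2 ⇒ (c0=3, c1=2, c2=-9/2)
macro 3: S0 reads c1=2 → after 1×micro: 0; S1 reads c1=2 → after 2×micro: 1; S2 reads c0=0 → after 1×micro: -9/4 ⇒ (c0=0, c1=1, c2=-9/4)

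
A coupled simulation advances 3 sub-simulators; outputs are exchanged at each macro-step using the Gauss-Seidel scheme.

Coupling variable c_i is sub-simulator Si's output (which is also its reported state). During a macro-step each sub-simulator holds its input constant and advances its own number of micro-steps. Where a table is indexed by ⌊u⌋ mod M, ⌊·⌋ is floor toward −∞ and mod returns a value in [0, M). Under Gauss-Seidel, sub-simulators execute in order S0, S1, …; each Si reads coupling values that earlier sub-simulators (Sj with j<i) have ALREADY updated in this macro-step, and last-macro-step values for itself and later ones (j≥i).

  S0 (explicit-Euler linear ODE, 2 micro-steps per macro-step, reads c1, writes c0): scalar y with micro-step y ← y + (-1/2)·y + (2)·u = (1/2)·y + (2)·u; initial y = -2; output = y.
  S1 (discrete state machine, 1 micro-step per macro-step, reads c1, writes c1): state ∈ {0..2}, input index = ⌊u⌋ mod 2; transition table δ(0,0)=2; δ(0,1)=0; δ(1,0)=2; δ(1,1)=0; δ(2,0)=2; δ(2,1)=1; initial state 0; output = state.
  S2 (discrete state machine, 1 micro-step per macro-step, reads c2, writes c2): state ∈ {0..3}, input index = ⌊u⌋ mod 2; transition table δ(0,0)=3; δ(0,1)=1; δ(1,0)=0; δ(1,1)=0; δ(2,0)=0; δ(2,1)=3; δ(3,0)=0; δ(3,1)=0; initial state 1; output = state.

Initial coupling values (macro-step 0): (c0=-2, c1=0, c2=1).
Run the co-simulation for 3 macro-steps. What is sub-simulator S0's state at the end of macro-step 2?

macro 1: S0 reads c1=0 → after 2×micro: -1/2; S1 reads c1=0 → after 1×micro: 2; S2 reads c2=1 → after 1×micro: 0 ⇒ (c0=-1/2, c1=2, c2=0)
macro 2: S0 reads c1=2 → after 2×micro: 47/8; S1 reads c1=2 → after 1×micro: 2; S2 reads c2=0 → after 1×micro: 3 ⇒ (c0=47/8, c1=2, c2=3)
macro 3: S0 reads c1=2 → after 2×micro: 239/32; S1 reads c1=2 → after 1×micro: 2; S2 reads c2=3 → after 1×micro: 0 ⇒ (c0=239/32, c1=2, c2=0)

S0 state at macro-step 2 = 47/8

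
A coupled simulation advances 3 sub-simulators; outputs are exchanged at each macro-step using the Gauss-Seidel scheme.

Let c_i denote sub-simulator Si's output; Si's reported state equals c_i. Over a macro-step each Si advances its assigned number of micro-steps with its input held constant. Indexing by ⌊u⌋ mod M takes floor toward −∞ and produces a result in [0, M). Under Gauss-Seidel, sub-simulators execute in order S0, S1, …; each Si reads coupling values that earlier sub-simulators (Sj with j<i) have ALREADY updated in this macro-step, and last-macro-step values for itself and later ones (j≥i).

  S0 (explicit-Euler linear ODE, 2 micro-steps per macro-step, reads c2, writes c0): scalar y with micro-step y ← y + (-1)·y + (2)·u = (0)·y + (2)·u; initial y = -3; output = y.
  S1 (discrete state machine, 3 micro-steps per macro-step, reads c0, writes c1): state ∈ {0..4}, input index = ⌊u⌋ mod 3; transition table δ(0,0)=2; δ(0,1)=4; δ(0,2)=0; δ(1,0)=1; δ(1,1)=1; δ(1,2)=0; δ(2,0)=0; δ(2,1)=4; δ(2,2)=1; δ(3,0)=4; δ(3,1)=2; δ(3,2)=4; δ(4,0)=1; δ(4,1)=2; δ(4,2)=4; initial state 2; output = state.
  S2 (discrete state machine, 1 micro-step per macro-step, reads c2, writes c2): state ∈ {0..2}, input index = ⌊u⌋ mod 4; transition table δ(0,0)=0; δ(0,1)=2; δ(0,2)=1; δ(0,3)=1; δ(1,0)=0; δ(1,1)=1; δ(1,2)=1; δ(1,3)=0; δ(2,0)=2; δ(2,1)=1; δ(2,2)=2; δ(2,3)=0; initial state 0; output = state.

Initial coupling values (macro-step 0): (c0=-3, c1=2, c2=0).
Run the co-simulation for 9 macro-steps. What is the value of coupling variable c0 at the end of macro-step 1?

macro 1: S0 reads c2=0 → after 2×micro: 0; S1 reads c0=0 → after 3×micro: 0; S2 reads c2=0 → after 1×micro: 0 ⇒ (c0=0, c1=0, c2=0)
macro 2: S0 reads c2=0 → after 2×micro: 0; S1 reads c0=0 → after 3×micro: 2; S2 reads c2=0 → after 1×micro: 0 ⇒ (c0=0, c1=2, c2=0)
macro 3: S0 reads c2=0 → after 2×micro: 0; S1 reads c0=0 → after 3×micro: 0; S2 reads c2=0 → after 1×micro: 0 ⇒ (c0=0, c1=0, c2=0)
macro 4: S0 reads c2=0 → after 2×micro: 0; S1 reads c0=0 → after 3×micro: 2; S2 reads c2=0 → after 1×micro: 0 ⇒ (c0=0, c1=2, c2=0)
macro 5: S0 reads c2=0 → after 2×micro: 0; S1 reads c0=0 → after 3×micro: 0; S2 reads c2=0 → after 1×micro: 0 ⇒ (c0=0, c1=0, c2=0)
macro 6: S0 reads c2=0 → after 2×micro: 0; S1 reads c0=0 → after 3×micro: 2; S2 reads c2=0 → after 1×micro: 0 ⇒ (c0=0, c1=2, c2=0)
macro 7: S0 reads c2=0 → after 2×micro: 0; S1 reads c0=0 → after 3×micro: 0; S2 reads c2=0 → after 1×micro: 0 ⇒ (c0=0, c1=0, c2=0)
macro 8: S0 reads c2=0 → after 2×micro: 0; S1 reads c0=0 → after 3×micro: 2; S2 reads c2=0 → after 1×micro: 0 ⇒ (c0=0, c1=2, c2=0)
macro 9: S0 reads c2=0 → after 2×micro: 0; S1 reads c0=0 → after 3×micro: 0; S2 reads c2=0 → after 1×micro: 0 ⇒ (c0=0, c1=0, c2=0)

c0 at macro-step 1 = 0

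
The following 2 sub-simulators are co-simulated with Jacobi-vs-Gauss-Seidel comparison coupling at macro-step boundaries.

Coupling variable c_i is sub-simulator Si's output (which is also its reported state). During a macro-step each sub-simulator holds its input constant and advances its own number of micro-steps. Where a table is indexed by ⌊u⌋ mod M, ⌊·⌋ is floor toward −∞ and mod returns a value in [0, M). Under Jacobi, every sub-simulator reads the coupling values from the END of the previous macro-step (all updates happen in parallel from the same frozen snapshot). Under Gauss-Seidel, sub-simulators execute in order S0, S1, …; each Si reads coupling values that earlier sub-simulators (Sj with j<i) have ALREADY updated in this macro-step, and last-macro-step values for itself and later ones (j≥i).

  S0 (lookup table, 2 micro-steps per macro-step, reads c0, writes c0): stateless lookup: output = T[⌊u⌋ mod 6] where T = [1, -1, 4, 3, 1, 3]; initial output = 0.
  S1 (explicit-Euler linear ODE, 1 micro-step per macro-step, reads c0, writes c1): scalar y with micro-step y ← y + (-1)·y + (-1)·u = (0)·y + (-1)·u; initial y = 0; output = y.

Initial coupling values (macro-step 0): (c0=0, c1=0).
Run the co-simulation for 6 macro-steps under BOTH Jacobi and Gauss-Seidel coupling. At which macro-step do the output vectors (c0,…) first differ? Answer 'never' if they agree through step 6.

[Jacobi] macro 1: S0 reads c0=0 → after 2×micro: 1; S1 reads c0=0 → after 1×micro: 0 ⇒ (c0=1, c1=0)
[Jacobi] macro 2: S0 reads c0=1 → after 2×micro: -1; S1 reads c0=1 → after 1×micro: -1 ⇒ (c0=-1, c1=-1)
[Jacobi] macro 3: S0 reads c0=-1 → after 2×micro: 3; S1 reads c0=-1 → after 1×micro: 1 ⇒ (c0=3, c1=1)
[Jacobi] macro 4: S0 reads c0=3 → after 2×micro: 3; S1 reads c0=3 → after 1×micro: -3 ⇒ (c0=3, c1=-3)
[Jacobi] macro 5: S0 reads c0=3 → after 2×micro: 3; S1 reads c0=3 → after 1×micro: -3 ⇒ (c0=3, c1=-3)
[Jacobi] macro 6: S0 reads c0=3 → after 2×micro: 3; S1 reads c0=3 → after 1×micro: -3 ⇒ (c0=3, c1=-3)
[Gauss-Seidel] macro 1: S0 reads c0=0 → after 2×micro: 1; S1 reads c0=1 → after 1×micro: -1 ⇒ (c0=1, c1=-1)
[Gauss-Seidel] macro 2: S0 reads c0=1 → after 2×micro: -1; S1 reads c0=-1 → after 1×micro: 1 ⇒ (c0=-1, c1=1)
[Gauss-Seidel] macro 3: S0 reads c0=-1 → after 2×micro: 3; S1 reads c0=3 → after 1×micro: -3 ⇒ (c0=3, c1=-3)
[Gauss-Seidel] macro 4: S0 reads c0=3 → after 2×micro: 3; S1 reads c0=3 → after 1×micro: -3 ⇒ (c0=3, c1=-3)
[Gauss-Seidel] macro 5: S0 reads c0=3 → after 2×micro: 3; S1 reads c0=3 → after 1×micro: -3 ⇒ (c0=3, c1=-3)
[Gauss-Seidel] macro 6: S0 reads c0=3 → after 2×micro: 3; S1 reads c0=3 → after 1×micro: -3 ⇒ (c0=3, c1=-3)

first divergence at macro-step: 1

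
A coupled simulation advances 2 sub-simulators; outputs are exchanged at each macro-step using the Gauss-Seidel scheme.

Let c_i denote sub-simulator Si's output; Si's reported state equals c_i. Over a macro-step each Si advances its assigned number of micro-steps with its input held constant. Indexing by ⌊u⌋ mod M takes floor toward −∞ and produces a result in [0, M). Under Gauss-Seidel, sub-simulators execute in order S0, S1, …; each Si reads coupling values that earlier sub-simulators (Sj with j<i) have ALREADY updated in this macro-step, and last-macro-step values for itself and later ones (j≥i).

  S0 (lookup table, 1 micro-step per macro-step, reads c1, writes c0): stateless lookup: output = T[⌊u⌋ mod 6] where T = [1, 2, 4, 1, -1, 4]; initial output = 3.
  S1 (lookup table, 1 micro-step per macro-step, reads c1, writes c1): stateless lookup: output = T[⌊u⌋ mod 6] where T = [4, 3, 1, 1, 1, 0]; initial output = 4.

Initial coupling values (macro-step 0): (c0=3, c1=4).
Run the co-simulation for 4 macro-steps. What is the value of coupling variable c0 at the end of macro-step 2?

macro 1: S0 reads c1=4 → after 1×micro: -1; S1 reads c1=4 → after 1×micro: 1 ⇒ (c0=-1, c1=1)
macro 2: S0 reads c1=1 → after 1×micro: 2; S1 reads c1=1 → after 1×micro: 3 ⇒ (c0=2, c1=3)
macro 3: S0 reads c1=3 → after 1×micro: 1; S1 reads c1=3 → after 1×micro: 1 ⇒ (c0=1, c1=1)
macro 4: S0 reads c1=1 → after 1×micro: 2; S1 reads c1=1 → after 1×micro: 3 ⇒ (c0=2, c1=3)

c0 at macro-step 2 = 2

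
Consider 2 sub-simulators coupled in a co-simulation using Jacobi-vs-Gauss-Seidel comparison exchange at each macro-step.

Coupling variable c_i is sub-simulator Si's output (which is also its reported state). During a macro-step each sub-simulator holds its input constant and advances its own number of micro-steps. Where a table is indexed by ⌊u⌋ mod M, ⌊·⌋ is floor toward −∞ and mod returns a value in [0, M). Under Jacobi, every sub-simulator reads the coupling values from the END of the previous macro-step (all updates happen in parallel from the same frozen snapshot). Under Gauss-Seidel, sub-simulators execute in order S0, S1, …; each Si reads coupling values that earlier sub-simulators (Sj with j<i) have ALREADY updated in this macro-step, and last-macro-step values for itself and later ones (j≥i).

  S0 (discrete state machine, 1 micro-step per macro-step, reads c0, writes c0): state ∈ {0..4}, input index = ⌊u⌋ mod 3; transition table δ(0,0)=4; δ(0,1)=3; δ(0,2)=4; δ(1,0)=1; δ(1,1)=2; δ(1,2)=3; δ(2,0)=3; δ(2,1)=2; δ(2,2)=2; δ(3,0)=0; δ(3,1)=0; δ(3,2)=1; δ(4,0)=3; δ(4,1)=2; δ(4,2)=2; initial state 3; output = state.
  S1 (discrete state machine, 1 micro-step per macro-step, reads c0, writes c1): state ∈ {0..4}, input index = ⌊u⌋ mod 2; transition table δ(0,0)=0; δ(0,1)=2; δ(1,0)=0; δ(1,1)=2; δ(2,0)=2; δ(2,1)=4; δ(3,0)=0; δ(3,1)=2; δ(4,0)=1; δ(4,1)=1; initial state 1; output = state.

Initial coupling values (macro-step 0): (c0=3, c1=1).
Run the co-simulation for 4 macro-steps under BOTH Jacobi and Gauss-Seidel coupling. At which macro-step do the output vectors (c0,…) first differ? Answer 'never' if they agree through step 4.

[Jacobi] macro 1: S0 reads c0=3 → after 1×micro: 0; S1 reads c0=3 → after 1×micro: 2 ⇒ (c0=0, c1=2)
[Jacobi] macro 2: S0 reads c0=0 → after 1×micro: 4; S1 reads c0=0 → after 1×micro: 2 ⇒ (c0=4, c1=2)
[Jacobi] macro 3: S0 reads c0=4 → after 1×micro: 2; S1 reads c0=4 → after 1×micro: 2 ⇒ (c0=2, c1=2)
[Jacobi] macro 4: S0 reads c0=2 → after 1×micro: 2; S1 reads c0=2 → after 1×micro: 2 ⇒ (c0=2, c1=2)
[Gauss-Seidel] macro 1: S0 reads c0=3 → after 1×micro: 0; S1 reads c0=0 → after 1×micro: 0 ⇒ (c0=0, c1=0)
[Gauss-Seidel] macro 2: S0 reads c0=0 → after 1×micro: 4; S1 reads c0=4 → after 1×micro: 0 ⇒ (c0=4, c1=0)
[Gauss-Seidel] macro 3: S0 reads c0=4 → after 1×micro: 2; S1 reads c0=2 → after 1×micro: 0 ⇒ (c0=2, c1=0)
[Gauss-Seidel] macro 4: S0 reads c0=2 → after 1×micro: 2; S1 reads c0=2 → after 1×micro: 0 ⇒ (c0=2, c1=0)

first divergence at macro-step: 1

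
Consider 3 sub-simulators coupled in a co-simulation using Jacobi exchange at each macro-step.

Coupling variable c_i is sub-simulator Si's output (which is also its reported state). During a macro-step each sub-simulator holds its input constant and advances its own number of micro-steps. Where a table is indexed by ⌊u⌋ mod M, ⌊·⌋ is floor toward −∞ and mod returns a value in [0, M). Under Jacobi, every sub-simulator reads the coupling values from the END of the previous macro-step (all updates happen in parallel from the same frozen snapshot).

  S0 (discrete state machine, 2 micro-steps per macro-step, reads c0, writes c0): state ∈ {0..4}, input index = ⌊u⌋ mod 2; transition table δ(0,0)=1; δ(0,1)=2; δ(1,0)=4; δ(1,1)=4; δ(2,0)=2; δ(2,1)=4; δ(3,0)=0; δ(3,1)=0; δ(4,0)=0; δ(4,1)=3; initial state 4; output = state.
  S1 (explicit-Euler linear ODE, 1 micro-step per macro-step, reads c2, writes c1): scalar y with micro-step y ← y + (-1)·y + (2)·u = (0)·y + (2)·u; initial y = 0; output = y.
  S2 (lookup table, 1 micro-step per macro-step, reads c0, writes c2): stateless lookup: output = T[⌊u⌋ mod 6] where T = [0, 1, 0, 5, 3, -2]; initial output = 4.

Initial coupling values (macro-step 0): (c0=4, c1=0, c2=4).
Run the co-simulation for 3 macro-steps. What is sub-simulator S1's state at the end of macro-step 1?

S1 state at macro-step 1 = 8

macro 1: S0 reads c0=4 → after 2×micro: 1; S1 reads c2=4 → after 1×micro: 8; S2 reads c0=4 → after 1×micro: 3 ⇒ (c0=1, c1=8, c2=3)
macro 2: S0 reads c0=1 → after 2×micro: 3; S1 reads c2=3 → after 1×micro: 6; S2 reads c0=1 → after 1×micro: 1 ⇒ (c0=3, c1=6, c2=1)
macro 3: S0 reads c0=3 → after 2×micro: 2; S1 reads c2=1 → after 1×micro: 2; S2 reads c0=3 → after 1×micro: 5 ⇒ (c0=2, c1=2, c2=5)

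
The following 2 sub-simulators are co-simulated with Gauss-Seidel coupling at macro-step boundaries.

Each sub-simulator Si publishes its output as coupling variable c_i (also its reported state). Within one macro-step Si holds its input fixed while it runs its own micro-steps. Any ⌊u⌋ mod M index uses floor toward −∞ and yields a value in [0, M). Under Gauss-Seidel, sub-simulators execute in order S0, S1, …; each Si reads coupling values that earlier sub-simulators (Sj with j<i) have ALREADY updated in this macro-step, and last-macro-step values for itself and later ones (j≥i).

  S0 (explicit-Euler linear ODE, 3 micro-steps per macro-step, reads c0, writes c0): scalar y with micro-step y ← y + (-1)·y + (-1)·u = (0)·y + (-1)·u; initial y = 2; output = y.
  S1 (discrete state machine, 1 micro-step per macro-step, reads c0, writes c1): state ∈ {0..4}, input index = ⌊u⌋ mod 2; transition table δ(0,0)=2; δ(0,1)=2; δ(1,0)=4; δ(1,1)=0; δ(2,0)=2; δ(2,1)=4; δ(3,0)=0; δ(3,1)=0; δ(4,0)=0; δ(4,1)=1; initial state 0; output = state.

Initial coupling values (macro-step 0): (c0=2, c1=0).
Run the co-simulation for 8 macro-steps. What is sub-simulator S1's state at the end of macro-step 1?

macro 1: S0 reads c0=2 → after 3×micro: -2; S1 reads c0=-2 → after 1×micro: 2 ⇒ (c0=-2, c1=2)
macro 2: S0 reads c0=-2 → after 3×micro: 2; S1 reads c0=2 → after 1×micro: 2 ⇒ (c0=2, c1=2)
macro 3: S0 reads c0=2 → after 3×micro: -2; S1 reads c0=-2 → after 1×micro: 2 ⇒ (c0=-2, c1=2)
macro 4: S0 reads c0=-2 → after 3×micro: 2; S1 reads c0=2 → after 1×micro: 2 ⇒ (c0=2, c1=2)
macro 5: S0 reads c0=2 → after 3×micro: -2; S1 reads c0=-2 → after 1×micro: 2 ⇒ (c0=-2, c1=2)
macro 6: S0 reads c0=-2 → after 3×micro: 2; S1 reads c0=2 → after 1×micro: 2 ⇒ (c0=2, c1=2)
macro 7: S0 reads c0=2 → after 3×micro: -2; S1 reads c0=-2 → after 1×micro: 2 ⇒ (c0=-2, c1=2)
macro 8: S0 reads c0=-2 → after 3×micro: 2; S1 reads c0=2 → after 1×micro: 2 ⇒ (c0=2, c1=2)

S1 state at macro-step 1 = 2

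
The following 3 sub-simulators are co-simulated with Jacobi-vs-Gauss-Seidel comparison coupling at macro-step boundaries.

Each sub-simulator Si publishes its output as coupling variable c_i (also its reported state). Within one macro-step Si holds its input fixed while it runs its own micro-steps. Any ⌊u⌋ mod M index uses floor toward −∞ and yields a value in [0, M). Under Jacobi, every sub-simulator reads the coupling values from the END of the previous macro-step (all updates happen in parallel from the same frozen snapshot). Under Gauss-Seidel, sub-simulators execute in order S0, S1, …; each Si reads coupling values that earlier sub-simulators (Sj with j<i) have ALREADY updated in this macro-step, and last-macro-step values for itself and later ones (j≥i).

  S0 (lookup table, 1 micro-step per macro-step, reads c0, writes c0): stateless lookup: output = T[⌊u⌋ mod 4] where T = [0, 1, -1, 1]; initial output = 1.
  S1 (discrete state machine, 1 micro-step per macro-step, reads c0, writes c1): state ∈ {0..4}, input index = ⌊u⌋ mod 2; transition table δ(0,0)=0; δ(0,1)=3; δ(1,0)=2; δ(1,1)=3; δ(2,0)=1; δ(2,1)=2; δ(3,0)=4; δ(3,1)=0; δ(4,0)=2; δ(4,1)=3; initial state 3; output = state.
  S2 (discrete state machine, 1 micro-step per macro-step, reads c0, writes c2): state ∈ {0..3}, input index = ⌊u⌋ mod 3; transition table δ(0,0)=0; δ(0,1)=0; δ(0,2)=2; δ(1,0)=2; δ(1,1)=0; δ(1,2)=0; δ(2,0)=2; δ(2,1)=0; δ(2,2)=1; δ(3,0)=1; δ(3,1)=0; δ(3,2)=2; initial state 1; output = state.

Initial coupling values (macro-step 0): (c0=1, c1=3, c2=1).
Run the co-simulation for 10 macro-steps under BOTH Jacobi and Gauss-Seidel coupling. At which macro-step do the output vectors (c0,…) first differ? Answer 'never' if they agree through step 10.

[Jacobi] macro 1: S0 reads c0=1 → after 1×micro: 1; S1 reads c0=1 → after 1×micro: 0; S2 reads c0=1 → after 1×micro: 0 ⇒ (c0=1, c1=0, c2=0)
[Jacobi] macro 2: S0 reads c0=1 → after 1×micro: 1; S1 reads c0=1 → after 1×micro: 3; S2 reads c0=1 → after 1×micro: 0 ⇒ (c0=1, c1=3, c2=0)
[Jacobi] macro 3: S0 reads c0=1 → after 1×micro: 1; S1 reads c0=1 → after 1×micro: 0; S2 reads c0=1 → after 1×micro: 0 ⇒ (c0=1, c1=0, c2=0)
[Jacobi] macro 4: S0 reads c0=1 → after 1×micro: 1; S1 reads c0=1 → after 1×micro: 3; S2 reads c0=1 → after 1×micro: 0 ⇒ (c0=1, c1=3, c2=0)
[Jacobi] macro 5: S0 reads c0=1 → after 1×micro: 1; S1 reads c0=1 → after 1×micro: 0; S2 reads c0=1 → after 1×micro: 0 ⇒ (c0=1, c1=0, c2=0)
[Jacobi] macro 6: S0 reads c0=1 → after 1×micro: 1; S1 reads c0=1 → after 1×micro: 3; S2 reads c0=1 → after 1×micro: 0 ⇒ (c0=1, c1=3, c2=0)
[Jacobi] macro 7: S0 reads c0=1 → after 1×micro: 1; S1 reads c0=1 → after 1×micro: 0; S2 reads c0=1 → after 1×micro: 0 ⇒ (c0=1, c1=0, c2=0)
[Jacobi] macro 8: S0 reads c0=1 → after 1×micro: 1; S1 reads c0=1 → after 1×micro: 3; S2 reads c0=1 → after 1×micro: 0 ⇒ (c0=1, c1=3, c2=0)
[Jacobi] macro 9: S0 reads c0=1 → after 1×micro: 1; S1 reads c0=1 → after 1×micro: 0; S2 reads c0=1 → after 1×micro: 0 ⇒ (c0=1, c1=0, c2=0)
[Jacobi] macro 10: S0 reads c0=1 → after 1×micro: 1; S1 reads c0=1 → after 1×micro: 3; S2 reads c0=1 → after 1×micro: 0 ⇒ (c0=1, c1=3, c2=0)
[Gauss-Seidel] macro 1: S0 reads c0=1 → after 1×micro: 1; S1 reads c0=1 → after 1×micro: 0; S2 reads c0=1 → after 1×micro: 0 ⇒ (c0=1, c1=0, c2=0)
[Gauss-Seidel] macro 2: S0 reads c0=1 → after 1×micro: 1; S1 reads c0=1 → after 1×micro: 3; S2 reads c0=1 → after 1×micro: 0 ⇒ (c0=1, c1=3, c2=0)
[Gauss-Seidel] macro 3: S0 reads c0=1 → after 1×micro: 1; S1 reads c0=1 → after 1×micro: 0; S2 reads c0=1 → after 1×micro: 0 ⇒ (c0=1, c1=0, c2=0)
[Gauss-Seidel] macro 4: S0 reads c0=1 → after 1×micro: 1; S1 reads c0=1 → after 1×micro: 3; S2 reads c0=1 → after 1×micro: 0 ⇒ (c0=1, c1=3, c2=0)
[Gauss-Seidel] macro 5: S0 reads c0=1 → after 1×micro: 1; S1 reads c0=1 → after 1×micro: 0; S2 reads c0=1 → after 1×micro: 0 ⇒ (c0=1, c1=0, c2=0)
[Gauss-Seidel] macro 6: S0 reads c0=1 → after 1×micro: 1; S1 reads c0=1 → after 1×micro: 3; S2 reads c0=1 → after 1×micro: 0 ⇒ (c0=1, c1=3, c2=0)
[Gauss-Seidel] macro 7: S0 reads c0=1 → after 1×micro: 1; S1 reads c0=1 → after 1×micro: 0; S2 reads c0=1 → after 1×micro: 0 ⇒ (c0=1, c1=0, c2=0)
[Gauss-Seidel] macro 8: S0 reads c0=1 → after 1×micro: 1; S1 reads c0=1 → after 1×micro: 3; S2 reads c0=1 → after 1×micro: 0 ⇒ (c0=1, c1=3, c2=0)
[Gauss-Seidel] macro 9: S0 reads c0=1 → after 1×micro: 1; S1 reads c0=1 → after 1×micro: 0; S2 reads c0=1 → after 1×micro: 0 ⇒ (c0=1, c1=0, c2=0)
[Gauss-Seidel] macro 10: S0 reads c0=1 → after 1×micro: 1; S1 reads c0=1 → after 1×micro: 3; S2 reads c0=1 → after 1×micro: 0 ⇒ (c0=1, c1=3, c2=0)

first divergence at macro-step: never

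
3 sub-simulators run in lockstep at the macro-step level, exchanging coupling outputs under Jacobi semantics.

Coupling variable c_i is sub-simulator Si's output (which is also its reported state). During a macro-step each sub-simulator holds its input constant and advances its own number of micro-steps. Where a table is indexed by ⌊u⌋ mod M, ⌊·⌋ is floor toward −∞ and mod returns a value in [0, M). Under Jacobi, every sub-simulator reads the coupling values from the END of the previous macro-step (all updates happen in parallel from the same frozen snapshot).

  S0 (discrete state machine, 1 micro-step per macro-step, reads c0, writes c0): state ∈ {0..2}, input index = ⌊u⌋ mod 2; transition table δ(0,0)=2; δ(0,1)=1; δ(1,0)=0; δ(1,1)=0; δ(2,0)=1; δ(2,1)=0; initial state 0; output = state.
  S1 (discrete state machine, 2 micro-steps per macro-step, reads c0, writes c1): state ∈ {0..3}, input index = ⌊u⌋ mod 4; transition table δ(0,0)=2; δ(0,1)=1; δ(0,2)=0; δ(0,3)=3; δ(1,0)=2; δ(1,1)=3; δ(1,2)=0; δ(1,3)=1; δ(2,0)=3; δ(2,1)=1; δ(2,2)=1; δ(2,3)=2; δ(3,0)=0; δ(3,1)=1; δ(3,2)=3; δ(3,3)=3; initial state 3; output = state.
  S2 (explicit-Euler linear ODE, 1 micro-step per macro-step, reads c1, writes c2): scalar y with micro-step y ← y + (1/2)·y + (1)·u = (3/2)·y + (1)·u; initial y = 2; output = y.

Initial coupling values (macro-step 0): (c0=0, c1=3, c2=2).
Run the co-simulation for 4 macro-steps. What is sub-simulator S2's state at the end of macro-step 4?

S2 state at macro-step 4 = 111/4

macro 1: S0 reads c0=0 → after 1×micro: 2; S1 reads c0=0 → after 2×micro: 2; S2 reads c1=3 → after 1×micro: 6 ⇒ (c0=2, c1=2, c2=6)
macro 2: S0 reads c0=2 → after 1×micro: 1; S1 reads c0=2 → after 2×micro: 0; S2 reads c1=2 → after 1×micro: 11 ⇒ (c0=1, c1=0, c2=11)
macro 3: S0 reads c0=1 → after 1×micro: 0; S1 reads c0=1 → after 2×micro: 3; S2 reads c1=0 → after 1×micro: 33/2 ⇒ (c0=0, c1=3, c2=33/2)
macro 4: S0 reads c0=0 → after 1×micro: 2; S1 reads c0=0 → after 2×micro: 2; S2 reads c1=3 → after 1×micro: 111/4 ⇒ (c0=2, c1=2, c2=111/4)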